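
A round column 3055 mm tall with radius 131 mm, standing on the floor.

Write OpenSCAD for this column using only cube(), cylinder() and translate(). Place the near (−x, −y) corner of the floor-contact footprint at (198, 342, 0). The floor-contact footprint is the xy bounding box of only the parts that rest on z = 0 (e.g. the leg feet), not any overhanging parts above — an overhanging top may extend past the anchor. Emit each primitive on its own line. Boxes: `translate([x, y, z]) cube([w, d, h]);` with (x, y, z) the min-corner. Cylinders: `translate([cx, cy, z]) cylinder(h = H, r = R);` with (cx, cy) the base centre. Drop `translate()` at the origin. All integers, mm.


translate([329, 473, 0]) cylinder(h = 3055, r = 131);


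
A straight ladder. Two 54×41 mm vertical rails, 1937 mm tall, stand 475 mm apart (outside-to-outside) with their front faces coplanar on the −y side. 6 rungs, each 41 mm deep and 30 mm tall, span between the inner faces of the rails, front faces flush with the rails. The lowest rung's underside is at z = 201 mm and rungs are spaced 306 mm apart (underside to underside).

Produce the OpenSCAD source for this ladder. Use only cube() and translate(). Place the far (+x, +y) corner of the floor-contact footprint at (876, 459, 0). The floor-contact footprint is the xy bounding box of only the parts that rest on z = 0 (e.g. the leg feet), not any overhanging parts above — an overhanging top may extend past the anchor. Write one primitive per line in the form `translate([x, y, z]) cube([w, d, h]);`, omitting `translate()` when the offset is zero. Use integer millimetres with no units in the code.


translate([401, 418, 0]) cube([54, 41, 1937]);
translate([822, 418, 0]) cube([54, 41, 1937]);
translate([455, 418, 201]) cube([367, 41, 30]);
translate([455, 418, 507]) cube([367, 41, 30]);
translate([455, 418, 813]) cube([367, 41, 30]);
translate([455, 418, 1119]) cube([367, 41, 30]);
translate([455, 418, 1425]) cube([367, 41, 30]);
translate([455, 418, 1731]) cube([367, 41, 30]);


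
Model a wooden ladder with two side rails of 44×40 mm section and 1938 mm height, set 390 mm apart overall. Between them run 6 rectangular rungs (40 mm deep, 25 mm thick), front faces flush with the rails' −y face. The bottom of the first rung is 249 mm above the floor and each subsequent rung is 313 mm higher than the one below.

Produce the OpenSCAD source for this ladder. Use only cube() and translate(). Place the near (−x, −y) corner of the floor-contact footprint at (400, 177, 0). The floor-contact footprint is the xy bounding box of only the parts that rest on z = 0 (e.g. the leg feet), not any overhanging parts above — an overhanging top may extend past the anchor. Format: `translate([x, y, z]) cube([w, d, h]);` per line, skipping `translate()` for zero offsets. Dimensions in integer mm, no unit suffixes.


translate([400, 177, 0]) cube([44, 40, 1938]);
translate([746, 177, 0]) cube([44, 40, 1938]);
translate([444, 177, 249]) cube([302, 40, 25]);
translate([444, 177, 562]) cube([302, 40, 25]);
translate([444, 177, 875]) cube([302, 40, 25]);
translate([444, 177, 1188]) cube([302, 40, 25]);
translate([444, 177, 1501]) cube([302, 40, 25]);
translate([444, 177, 1814]) cube([302, 40, 25]);


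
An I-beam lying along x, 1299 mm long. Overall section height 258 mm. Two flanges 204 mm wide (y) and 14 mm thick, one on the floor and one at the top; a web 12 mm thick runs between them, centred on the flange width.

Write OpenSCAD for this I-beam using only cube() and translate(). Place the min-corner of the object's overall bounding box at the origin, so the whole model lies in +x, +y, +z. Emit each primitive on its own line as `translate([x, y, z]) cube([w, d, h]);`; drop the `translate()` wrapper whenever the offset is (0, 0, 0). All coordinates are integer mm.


cube([1299, 204, 14]);
translate([0, 96, 14]) cube([1299, 12, 230]);
translate([0, 0, 244]) cube([1299, 204, 14]);


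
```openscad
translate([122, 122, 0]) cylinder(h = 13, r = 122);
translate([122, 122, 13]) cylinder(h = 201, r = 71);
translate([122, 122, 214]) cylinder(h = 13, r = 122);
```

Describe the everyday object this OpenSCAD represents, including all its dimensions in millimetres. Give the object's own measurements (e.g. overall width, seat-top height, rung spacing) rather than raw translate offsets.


A spool: two coaxial disc flanges of radius 122 mm and thickness 13 mm, joined by a core cylinder of radius 71 mm and height 201 mm. The lower flange rests on z = 0 and the three cylinders share a vertical axis.


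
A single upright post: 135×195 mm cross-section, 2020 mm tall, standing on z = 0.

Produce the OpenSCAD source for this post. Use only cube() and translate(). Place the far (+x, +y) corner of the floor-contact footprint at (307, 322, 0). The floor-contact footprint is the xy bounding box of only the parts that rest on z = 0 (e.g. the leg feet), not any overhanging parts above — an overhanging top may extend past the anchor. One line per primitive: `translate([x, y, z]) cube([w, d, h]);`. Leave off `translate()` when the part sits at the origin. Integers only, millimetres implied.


translate([172, 127, 0]) cube([135, 195, 2020]);


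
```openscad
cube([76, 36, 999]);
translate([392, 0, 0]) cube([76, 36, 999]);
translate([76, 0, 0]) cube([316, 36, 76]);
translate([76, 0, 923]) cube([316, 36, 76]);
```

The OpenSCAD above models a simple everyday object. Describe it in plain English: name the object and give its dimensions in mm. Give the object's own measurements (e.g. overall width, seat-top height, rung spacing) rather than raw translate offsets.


A rectangular picture frame lying in the x–z plane (depth along y). The opening is 316 mm wide (x) by 847 mm tall (z), surrounded by a border 76 mm wide on all four sides. The frame is 36 mm deep and is made of two full-height vertical stiles with two horizontal rails fitted between them.


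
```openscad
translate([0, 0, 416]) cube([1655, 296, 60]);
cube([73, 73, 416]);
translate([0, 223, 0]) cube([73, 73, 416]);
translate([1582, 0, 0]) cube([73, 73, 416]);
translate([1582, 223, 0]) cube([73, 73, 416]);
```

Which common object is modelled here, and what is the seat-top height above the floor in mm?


A bench. The seat-top height is 476 mm.

A long slab on four corner posts — a bench. The slab sits at z = 416 with thickness 60, so the top is 416 + 60 = 476 mm.


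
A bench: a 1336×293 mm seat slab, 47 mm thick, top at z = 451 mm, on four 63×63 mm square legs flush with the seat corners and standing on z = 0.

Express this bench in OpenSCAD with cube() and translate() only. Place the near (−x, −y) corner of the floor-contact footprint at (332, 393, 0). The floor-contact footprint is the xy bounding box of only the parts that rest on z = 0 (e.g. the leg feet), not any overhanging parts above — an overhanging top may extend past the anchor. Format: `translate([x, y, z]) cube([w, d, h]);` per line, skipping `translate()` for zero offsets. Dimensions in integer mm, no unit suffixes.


translate([332, 393, 404]) cube([1336, 293, 47]);
translate([332, 393, 0]) cube([63, 63, 404]);
translate([332, 623, 0]) cube([63, 63, 404]);
translate([1605, 393, 0]) cube([63, 63, 404]);
translate([1605, 623, 0]) cube([63, 63, 404]);


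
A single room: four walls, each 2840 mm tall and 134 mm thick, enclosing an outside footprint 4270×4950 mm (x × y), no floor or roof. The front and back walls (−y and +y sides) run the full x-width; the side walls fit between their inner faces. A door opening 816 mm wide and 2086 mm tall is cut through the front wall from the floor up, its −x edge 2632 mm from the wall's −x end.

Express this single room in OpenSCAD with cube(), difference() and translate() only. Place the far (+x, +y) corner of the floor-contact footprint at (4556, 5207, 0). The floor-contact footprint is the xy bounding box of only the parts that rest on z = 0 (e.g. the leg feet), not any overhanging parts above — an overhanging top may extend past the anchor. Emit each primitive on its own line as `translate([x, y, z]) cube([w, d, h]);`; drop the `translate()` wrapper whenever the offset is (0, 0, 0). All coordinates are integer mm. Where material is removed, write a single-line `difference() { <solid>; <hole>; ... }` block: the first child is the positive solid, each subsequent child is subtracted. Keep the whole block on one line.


difference() { translate([286, 257, 0]) cube([4270, 134, 2840]); translate([2918, 257, 0]) cube([816, 134, 2086]); }
translate([286, 5073, 0]) cube([4270, 134, 2840]);
translate([286, 391, 0]) cube([134, 4682, 2840]);
translate([4422, 391, 0]) cube([134, 4682, 2840]);


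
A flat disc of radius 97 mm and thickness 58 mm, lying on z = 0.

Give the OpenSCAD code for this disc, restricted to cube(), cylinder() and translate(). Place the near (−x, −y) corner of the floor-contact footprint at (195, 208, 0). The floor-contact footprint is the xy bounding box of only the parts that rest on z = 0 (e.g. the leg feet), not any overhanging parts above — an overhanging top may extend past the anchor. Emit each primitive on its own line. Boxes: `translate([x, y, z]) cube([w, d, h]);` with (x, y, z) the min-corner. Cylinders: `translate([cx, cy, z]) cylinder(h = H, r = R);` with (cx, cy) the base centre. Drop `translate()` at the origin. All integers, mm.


translate([292, 305, 0]) cylinder(h = 58, r = 97);


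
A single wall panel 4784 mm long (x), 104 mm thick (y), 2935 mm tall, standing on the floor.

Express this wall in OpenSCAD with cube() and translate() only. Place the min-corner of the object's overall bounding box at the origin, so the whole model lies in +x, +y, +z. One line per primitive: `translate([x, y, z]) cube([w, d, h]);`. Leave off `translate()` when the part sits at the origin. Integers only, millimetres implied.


cube([4784, 104, 2935]);


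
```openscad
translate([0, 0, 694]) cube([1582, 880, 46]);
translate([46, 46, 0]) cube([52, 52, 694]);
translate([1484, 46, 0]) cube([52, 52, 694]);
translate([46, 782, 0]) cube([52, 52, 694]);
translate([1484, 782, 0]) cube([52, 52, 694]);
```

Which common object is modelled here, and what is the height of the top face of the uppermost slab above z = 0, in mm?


A table. The table height is 740 mm.

A 1582×880×46 slab sits at z = 694 on four 52 mm square posts — a table. The top surface is at 694 + 46 = 740 mm.


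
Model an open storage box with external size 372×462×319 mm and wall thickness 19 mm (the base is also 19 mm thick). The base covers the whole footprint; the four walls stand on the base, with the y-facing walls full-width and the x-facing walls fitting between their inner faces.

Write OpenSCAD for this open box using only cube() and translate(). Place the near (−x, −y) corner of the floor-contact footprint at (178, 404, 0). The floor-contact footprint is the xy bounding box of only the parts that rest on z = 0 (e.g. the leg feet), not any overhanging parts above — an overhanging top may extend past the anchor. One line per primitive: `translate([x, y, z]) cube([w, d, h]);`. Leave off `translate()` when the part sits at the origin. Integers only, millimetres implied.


translate([178, 404, 0]) cube([372, 462, 19]);
translate([178, 404, 19]) cube([372, 19, 300]);
translate([178, 847, 19]) cube([372, 19, 300]);
translate([178, 423, 19]) cube([19, 424, 300]);
translate([531, 423, 19]) cube([19, 424, 300]);


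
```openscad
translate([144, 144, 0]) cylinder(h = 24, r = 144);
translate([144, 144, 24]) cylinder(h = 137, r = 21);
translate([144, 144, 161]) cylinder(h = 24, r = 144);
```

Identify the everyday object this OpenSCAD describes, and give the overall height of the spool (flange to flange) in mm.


A spool. The overall height is 185 mm.

Three coaxial cylinders, large–small–large — a spool. Two 24 mm flanges and a 137 mm core give 24 + 137 + 24 = 185 mm.


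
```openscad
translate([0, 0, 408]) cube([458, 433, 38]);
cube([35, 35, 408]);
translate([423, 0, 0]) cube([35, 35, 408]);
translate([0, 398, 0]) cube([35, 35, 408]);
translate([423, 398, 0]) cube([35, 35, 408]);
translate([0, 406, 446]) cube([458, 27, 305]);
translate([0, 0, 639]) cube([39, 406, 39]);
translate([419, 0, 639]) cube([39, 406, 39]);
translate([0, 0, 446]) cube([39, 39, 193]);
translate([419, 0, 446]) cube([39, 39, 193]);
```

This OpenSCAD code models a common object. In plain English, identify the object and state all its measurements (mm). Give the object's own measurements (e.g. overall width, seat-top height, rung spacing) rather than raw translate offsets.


A chair. The seat is a 458×433×38 mm slab with its top at z = 446 mm, on four 35×35 mm corner legs (flush with the seat edges, standing on z = 0). A flat backrest 27 mm thick, 305 mm tall, spans the full seat width and rises from the seat top along its +y edge, rear face flush with the rear of the seat. Two armrests of 39×39 mm section run along each side from the seat's front edge to the front of the backrest, top faces 232 mm above the seat top and outer faces flush with the seat's x-edges; a 39×39 mm post under the front of each armrest stands on the seat at the front corner.


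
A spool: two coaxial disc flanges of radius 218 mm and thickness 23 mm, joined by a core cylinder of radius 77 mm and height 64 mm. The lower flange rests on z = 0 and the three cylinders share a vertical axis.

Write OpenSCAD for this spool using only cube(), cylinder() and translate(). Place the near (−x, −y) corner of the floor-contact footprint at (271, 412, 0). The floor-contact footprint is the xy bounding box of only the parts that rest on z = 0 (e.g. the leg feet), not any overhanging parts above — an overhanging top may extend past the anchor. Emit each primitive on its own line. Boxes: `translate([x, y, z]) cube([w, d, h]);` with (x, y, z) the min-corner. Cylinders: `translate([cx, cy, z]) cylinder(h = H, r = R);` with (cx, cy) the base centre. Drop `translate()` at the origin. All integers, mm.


translate([489, 630, 0]) cylinder(h = 23, r = 218);
translate([489, 630, 23]) cylinder(h = 64, r = 77);
translate([489, 630, 87]) cylinder(h = 23, r = 218);


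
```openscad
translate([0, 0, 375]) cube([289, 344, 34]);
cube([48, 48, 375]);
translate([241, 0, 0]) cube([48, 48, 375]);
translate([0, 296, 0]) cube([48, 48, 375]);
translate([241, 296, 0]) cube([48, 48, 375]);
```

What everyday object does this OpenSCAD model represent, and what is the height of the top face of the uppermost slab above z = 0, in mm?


A stool. The seat height is 409 mm.

A 289×344×34 slab at z = 375 on four corner posts — a stool. The seat top is 375 + 34 = 409 mm.


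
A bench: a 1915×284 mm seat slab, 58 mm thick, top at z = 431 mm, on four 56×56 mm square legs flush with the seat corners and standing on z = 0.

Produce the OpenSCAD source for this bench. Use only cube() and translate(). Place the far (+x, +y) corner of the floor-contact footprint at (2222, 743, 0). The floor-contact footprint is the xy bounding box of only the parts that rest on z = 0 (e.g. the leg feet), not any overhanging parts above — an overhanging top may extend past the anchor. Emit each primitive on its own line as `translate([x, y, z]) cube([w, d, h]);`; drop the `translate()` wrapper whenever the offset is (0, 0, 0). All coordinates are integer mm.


// leg_h = 431 − 58 = 373
translate([307, 459, 373]) cube([1915, 284, 58]);
translate([307, 459, 0]) cube([56, 56, 373]);
translate([307, 687, 0]) cube([56, 56, 373]);
translate([2166, 459, 0]) cube([56, 56, 373]);
translate([2166, 687, 0]) cube([56, 56, 373]);


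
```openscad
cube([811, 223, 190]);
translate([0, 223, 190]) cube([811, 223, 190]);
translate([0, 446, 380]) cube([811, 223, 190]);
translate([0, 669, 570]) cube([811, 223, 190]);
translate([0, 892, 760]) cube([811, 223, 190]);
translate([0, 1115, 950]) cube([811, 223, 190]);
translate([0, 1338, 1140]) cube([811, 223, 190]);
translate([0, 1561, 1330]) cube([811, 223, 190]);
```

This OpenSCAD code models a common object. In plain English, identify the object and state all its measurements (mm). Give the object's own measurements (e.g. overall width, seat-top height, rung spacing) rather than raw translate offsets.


A straight staircase of 8 solid steps. Each step is 811 mm wide (x), 223 mm deep (y, the going) and 190 mm tall (the rise). The first step rests on the floor; each subsequent step sits one going further in +y and one rise higher in +z, directly behind and above the previous step with no overlap.


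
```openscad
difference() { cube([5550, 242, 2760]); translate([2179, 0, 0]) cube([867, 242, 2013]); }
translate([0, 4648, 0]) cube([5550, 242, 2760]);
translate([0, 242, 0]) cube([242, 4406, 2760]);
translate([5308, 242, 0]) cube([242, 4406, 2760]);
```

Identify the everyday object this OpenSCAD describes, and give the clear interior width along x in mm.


A single room. The interior width is 5066 mm.

Four walls enclosing a rectangle with a door in the front wall — a room. Outside width 5550 minus two 242 mm walls gives 5066 mm.


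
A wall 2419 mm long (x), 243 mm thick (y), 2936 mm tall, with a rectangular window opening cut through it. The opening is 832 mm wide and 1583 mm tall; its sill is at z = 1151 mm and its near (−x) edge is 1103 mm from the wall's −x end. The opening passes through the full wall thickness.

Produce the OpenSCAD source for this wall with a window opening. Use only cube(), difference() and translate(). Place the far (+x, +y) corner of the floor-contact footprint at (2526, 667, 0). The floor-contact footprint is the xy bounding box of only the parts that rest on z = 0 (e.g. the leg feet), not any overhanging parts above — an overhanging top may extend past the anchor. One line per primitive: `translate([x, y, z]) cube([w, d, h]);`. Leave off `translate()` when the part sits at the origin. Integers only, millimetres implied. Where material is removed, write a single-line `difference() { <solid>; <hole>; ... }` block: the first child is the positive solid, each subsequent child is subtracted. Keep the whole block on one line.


difference() { translate([107, 424, 0]) cube([2419, 243, 2936]); translate([1210, 424, 1151]) cube([832, 243, 1583]); }


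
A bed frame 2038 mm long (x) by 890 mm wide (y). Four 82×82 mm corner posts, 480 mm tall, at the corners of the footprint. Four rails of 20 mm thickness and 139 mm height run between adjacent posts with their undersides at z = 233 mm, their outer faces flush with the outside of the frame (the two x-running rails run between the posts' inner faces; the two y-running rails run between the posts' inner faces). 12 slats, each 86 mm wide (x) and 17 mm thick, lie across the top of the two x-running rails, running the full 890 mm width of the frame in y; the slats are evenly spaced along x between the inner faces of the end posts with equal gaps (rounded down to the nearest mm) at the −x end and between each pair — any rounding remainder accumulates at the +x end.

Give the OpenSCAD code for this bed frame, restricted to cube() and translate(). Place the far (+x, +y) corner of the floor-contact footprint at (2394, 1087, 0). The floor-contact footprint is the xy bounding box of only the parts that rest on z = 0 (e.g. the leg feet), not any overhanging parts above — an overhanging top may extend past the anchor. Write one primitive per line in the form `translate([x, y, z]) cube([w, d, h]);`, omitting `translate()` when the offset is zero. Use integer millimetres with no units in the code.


// slat z = rail_z + rail_h = 233 + 139 = 372
// slat gap = ⌊(1874 − 12·86) / 13⌋ = 64
translate([356, 197, 0]) cube([82, 82, 480]);
translate([356, 1005, 0]) cube([82, 82, 480]);
translate([2312, 197, 0]) cube([82, 82, 480]);
translate([2312, 1005, 0]) cube([82, 82, 480]);
translate([438, 197, 233]) cube([1874, 20, 139]);
translate([438, 1067, 233]) cube([1874, 20, 139]);
translate([356, 279, 233]) cube([20, 726, 139]);
translate([2374, 279, 233]) cube([20, 726, 139]);
translate([502, 197, 372]) cube([86, 890, 17]);
translate([652, 197, 372]) cube([86, 890, 17]);
translate([802, 197, 372]) cube([86, 890, 17]);
translate([952, 197, 372]) cube([86, 890, 17]);
translate([1102, 197, 372]) cube([86, 890, 17]);
translate([1252, 197, 372]) cube([86, 890, 17]);
translate([1402, 197, 372]) cube([86, 890, 17]);
translate([1552, 197, 372]) cube([86, 890, 17]);
translate([1702, 197, 372]) cube([86, 890, 17]);
translate([1852, 197, 372]) cube([86, 890, 17]);
translate([2002, 197, 372]) cube([86, 890, 17]);
translate([2152, 197, 372]) cube([86, 890, 17]);


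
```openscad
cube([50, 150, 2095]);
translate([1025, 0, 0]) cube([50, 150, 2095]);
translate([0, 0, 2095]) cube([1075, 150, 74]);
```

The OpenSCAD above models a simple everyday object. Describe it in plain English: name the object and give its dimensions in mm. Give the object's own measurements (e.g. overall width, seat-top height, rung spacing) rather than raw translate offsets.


A door frame. The clear opening is 975 mm wide and 2095 mm high. Two 50 mm wide jambs, 150 mm deep, stand either side of the opening from the floor to the top of the opening. A 74 mm thick head sits across the top of both jambs, spanning the full outside width of the frame.


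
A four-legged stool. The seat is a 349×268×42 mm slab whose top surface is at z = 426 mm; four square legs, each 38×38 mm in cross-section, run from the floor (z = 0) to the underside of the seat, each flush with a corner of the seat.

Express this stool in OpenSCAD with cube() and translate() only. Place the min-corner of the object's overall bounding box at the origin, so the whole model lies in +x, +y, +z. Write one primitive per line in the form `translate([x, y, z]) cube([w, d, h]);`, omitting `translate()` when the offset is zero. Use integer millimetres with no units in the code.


translate([0, 0, 384]) cube([349, 268, 42]);
cube([38, 38, 384]);
translate([311, 0, 0]) cube([38, 38, 384]);
translate([0, 230, 0]) cube([38, 38, 384]);
translate([311, 230, 0]) cube([38, 38, 384]);


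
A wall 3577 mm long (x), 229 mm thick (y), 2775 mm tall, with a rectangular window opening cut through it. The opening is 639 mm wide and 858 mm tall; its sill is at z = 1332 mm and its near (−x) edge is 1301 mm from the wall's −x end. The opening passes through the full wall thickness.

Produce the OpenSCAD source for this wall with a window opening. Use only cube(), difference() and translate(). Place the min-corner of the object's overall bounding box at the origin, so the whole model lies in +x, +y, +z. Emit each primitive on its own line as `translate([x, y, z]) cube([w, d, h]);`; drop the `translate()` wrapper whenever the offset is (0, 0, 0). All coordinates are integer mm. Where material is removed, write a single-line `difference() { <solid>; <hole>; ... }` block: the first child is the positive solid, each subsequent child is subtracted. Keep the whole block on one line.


difference() { cube([3577, 229, 2775]); translate([1301, 0, 1332]) cube([639, 229, 858]); }


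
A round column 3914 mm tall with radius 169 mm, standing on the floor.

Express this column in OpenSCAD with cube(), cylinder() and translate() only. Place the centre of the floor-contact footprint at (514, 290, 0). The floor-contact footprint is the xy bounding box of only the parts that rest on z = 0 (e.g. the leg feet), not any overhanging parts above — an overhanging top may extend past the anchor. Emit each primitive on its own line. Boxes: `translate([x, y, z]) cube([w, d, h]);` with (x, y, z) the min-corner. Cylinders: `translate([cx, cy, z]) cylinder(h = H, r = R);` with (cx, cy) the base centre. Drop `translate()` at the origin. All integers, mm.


translate([514, 290, 0]) cylinder(h = 3914, r = 169);


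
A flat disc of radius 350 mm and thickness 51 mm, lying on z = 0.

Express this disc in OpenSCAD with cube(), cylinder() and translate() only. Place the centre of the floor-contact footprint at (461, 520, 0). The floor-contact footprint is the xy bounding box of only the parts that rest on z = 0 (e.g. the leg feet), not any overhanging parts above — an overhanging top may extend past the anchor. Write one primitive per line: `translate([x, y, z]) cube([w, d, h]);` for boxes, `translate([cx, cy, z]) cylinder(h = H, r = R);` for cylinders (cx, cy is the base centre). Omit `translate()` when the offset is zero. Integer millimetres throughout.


translate([461, 520, 0]) cylinder(h = 51, r = 350);


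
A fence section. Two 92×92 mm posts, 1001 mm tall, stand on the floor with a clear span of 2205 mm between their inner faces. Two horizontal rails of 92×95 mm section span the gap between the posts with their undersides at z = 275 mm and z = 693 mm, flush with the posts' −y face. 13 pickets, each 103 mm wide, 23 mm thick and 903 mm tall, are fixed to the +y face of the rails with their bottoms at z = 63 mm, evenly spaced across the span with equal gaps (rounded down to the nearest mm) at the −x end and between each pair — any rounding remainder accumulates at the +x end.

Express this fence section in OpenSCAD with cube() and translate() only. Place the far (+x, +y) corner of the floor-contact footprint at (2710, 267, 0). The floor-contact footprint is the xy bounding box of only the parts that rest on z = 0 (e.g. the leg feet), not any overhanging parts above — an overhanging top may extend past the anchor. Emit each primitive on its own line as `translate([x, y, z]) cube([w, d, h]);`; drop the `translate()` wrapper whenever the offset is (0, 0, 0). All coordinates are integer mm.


translate([321, 175, 0]) cube([92, 92, 1001]);
translate([2618, 175, 0]) cube([92, 92, 1001]);
translate([413, 175, 275]) cube([2205, 92, 95]);
translate([413, 175, 693]) cube([2205, 92, 95]);
translate([474, 267, 63]) cube([103, 23, 903]);
translate([638, 267, 63]) cube([103, 23, 903]);
translate([802, 267, 63]) cube([103, 23, 903]);
translate([966, 267, 63]) cube([103, 23, 903]);
translate([1130, 267, 63]) cube([103, 23, 903]);
translate([1294, 267, 63]) cube([103, 23, 903]);
translate([1458, 267, 63]) cube([103, 23, 903]);
translate([1622, 267, 63]) cube([103, 23, 903]);
translate([1786, 267, 63]) cube([103, 23, 903]);
translate([1950, 267, 63]) cube([103, 23, 903]);
translate([2114, 267, 63]) cube([103, 23, 903]);
translate([2278, 267, 63]) cube([103, 23, 903]);
translate([2442, 267, 63]) cube([103, 23, 903]);


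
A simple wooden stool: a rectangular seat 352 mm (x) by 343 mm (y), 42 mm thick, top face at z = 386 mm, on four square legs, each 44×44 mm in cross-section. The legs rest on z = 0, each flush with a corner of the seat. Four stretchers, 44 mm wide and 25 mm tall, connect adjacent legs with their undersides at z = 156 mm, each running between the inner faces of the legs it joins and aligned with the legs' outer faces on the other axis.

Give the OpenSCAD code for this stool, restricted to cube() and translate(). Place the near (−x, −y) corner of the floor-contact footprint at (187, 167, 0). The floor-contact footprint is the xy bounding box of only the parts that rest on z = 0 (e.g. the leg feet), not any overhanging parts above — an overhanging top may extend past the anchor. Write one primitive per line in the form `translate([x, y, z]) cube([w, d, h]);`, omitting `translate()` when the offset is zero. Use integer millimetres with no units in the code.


translate([187, 167, 344]) cube([352, 343, 42]);
translate([187, 167, 0]) cube([44, 44, 344]);
translate([495, 167, 0]) cube([44, 44, 344]);
translate([187, 466, 0]) cube([44, 44, 344]);
translate([495, 466, 0]) cube([44, 44, 344]);
translate([231, 167, 156]) cube([264, 44, 25]);
translate([231, 466, 156]) cube([264, 44, 25]);
translate([187, 211, 156]) cube([44, 255, 25]);
translate([495, 211, 156]) cube([44, 255, 25]);


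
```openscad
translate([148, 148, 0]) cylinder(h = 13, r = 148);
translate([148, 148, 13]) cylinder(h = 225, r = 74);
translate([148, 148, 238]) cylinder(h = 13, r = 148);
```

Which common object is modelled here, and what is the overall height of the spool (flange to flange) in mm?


A spool. The overall height is 251 mm.

Three coaxial cylinders, large–small–large — a spool. Two 13 mm flanges and a 225 mm core give 13 + 225 + 13 = 251 mm.


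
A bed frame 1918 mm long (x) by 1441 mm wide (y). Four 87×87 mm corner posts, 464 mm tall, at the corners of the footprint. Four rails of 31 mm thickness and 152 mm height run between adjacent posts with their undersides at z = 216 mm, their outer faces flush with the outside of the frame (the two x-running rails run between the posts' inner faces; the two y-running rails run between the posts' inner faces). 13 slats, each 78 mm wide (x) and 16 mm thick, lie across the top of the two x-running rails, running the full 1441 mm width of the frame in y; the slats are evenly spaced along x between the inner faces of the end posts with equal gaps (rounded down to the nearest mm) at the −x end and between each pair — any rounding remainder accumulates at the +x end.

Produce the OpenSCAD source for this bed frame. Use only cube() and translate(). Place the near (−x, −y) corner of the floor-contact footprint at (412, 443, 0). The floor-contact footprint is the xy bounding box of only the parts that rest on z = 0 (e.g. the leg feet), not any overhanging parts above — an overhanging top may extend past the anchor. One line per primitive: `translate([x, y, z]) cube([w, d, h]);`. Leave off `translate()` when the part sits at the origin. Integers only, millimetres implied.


translate([412, 443, 0]) cube([87, 87, 464]);
translate([412, 1797, 0]) cube([87, 87, 464]);
translate([2243, 443, 0]) cube([87, 87, 464]);
translate([2243, 1797, 0]) cube([87, 87, 464]);
translate([499, 443, 216]) cube([1744, 31, 152]);
translate([499, 1853, 216]) cube([1744, 31, 152]);
translate([412, 530, 216]) cube([31, 1267, 152]);
translate([2299, 530, 216]) cube([31, 1267, 152]);
translate([551, 443, 368]) cube([78, 1441, 16]);
translate([681, 443, 368]) cube([78, 1441, 16]);
translate([811, 443, 368]) cube([78, 1441, 16]);
translate([941, 443, 368]) cube([78, 1441, 16]);
translate([1071, 443, 368]) cube([78, 1441, 16]);
translate([1201, 443, 368]) cube([78, 1441, 16]);
translate([1331, 443, 368]) cube([78, 1441, 16]);
translate([1461, 443, 368]) cube([78, 1441, 16]);
translate([1591, 443, 368]) cube([78, 1441, 16]);
translate([1721, 443, 368]) cube([78, 1441, 16]);
translate([1851, 443, 368]) cube([78, 1441, 16]);
translate([1981, 443, 368]) cube([78, 1441, 16]);
translate([2111, 443, 368]) cube([78, 1441, 16]);


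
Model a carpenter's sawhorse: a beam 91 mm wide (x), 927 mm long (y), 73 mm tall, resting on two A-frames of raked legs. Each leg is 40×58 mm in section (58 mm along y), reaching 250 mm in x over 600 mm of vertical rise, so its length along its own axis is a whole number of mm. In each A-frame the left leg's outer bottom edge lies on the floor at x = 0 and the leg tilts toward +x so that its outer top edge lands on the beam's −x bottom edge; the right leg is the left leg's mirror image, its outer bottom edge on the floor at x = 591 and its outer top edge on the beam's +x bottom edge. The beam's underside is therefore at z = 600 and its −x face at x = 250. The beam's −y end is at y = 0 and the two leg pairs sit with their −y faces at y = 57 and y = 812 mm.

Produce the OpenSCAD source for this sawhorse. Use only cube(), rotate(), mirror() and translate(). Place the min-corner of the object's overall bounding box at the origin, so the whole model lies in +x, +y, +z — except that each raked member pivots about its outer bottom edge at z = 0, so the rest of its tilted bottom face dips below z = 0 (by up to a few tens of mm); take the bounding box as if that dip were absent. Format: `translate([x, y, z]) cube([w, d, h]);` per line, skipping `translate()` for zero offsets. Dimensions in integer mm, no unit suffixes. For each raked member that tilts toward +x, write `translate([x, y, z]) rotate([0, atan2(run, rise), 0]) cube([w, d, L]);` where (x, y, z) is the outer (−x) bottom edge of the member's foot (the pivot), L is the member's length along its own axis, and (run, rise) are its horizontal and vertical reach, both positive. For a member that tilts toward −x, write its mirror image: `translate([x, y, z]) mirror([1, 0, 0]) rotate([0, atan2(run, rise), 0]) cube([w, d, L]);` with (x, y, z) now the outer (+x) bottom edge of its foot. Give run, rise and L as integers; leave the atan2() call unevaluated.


// leg length = √(250² + 600²) = 650
// right-leg outer foot x = 2·250 + 91 = 591
// beam min-corner = (250, 0, 600)
translate([250, 0, 600]) cube([91, 927, 73]);
translate([0, 57, 0]) rotate([0, atan2(250, 600), 0]) cube([40, 58, 650]);
translate([591, 57, 0]) mirror([1, 0, 0]) rotate([0, atan2(250, 600), 0]) cube([40, 58, 650]);
translate([0, 812, 0]) rotate([0, atan2(250, 600), 0]) cube([40, 58, 650]);
translate([591, 812, 0]) mirror([1, 0, 0]) rotate([0, atan2(250, 600), 0]) cube([40, 58, 650]);


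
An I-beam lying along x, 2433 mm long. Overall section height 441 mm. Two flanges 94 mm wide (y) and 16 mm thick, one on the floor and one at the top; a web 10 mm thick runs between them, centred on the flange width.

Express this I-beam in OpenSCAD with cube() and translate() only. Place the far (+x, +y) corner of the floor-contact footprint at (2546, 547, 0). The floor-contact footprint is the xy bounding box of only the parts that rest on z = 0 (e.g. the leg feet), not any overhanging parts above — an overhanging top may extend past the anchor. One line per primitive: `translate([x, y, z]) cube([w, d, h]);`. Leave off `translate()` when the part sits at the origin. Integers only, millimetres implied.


translate([113, 453, 0]) cube([2433, 94, 16]);
translate([113, 495, 16]) cube([2433, 10, 409]);
translate([113, 453, 425]) cube([2433, 94, 16]);


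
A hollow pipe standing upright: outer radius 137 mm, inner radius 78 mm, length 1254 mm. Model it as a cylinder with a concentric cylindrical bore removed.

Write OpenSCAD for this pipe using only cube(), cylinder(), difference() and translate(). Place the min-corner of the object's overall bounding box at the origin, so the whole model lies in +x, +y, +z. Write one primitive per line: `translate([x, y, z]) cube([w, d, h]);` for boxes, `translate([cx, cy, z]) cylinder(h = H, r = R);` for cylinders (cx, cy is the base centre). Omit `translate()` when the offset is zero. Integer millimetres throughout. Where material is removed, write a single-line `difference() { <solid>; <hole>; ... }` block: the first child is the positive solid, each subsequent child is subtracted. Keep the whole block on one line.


difference() { translate([137, 137, 0]) cylinder(h = 1254, r = 137); translate([137, 137, 0]) cylinder(h = 1254, r = 78); }


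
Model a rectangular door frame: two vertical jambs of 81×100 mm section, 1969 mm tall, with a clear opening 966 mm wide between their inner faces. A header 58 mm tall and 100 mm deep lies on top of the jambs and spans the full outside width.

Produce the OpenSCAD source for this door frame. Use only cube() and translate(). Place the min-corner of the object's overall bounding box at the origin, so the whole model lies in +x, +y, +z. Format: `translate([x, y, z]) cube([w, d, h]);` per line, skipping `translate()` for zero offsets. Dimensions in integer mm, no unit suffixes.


cube([81, 100, 1969]);
translate([1047, 0, 0]) cube([81, 100, 1969]);
translate([0, 0, 1969]) cube([1128, 100, 58]);


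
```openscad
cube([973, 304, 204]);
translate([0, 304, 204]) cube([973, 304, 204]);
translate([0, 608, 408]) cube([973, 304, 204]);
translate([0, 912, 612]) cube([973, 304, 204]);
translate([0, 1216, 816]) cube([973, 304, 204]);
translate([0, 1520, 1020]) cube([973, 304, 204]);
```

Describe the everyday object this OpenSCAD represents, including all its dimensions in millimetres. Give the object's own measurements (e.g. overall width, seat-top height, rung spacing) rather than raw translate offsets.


A straight staircase of 6 solid steps. Each step is 973 mm wide (x), 304 mm deep (y, the going) and 204 mm tall (the rise). The first step rests on the floor; each subsequent step sits one going further in +y and one rise higher in +z, directly behind and above the previous step with no overlap.


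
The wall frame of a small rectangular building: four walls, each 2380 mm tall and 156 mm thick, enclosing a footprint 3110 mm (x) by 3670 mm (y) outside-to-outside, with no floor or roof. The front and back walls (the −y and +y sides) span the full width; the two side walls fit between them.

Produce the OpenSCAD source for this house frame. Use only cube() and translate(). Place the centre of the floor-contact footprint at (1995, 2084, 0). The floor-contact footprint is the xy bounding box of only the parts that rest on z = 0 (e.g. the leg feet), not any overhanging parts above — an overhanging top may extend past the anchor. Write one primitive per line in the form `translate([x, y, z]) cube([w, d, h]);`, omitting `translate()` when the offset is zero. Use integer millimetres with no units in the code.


translate([440, 249, 0]) cube([3110, 156, 2380]);
translate([440, 3763, 0]) cube([3110, 156, 2380]);
translate([440, 405, 0]) cube([156, 3358, 2380]);
translate([3394, 405, 0]) cube([156, 3358, 2380]);


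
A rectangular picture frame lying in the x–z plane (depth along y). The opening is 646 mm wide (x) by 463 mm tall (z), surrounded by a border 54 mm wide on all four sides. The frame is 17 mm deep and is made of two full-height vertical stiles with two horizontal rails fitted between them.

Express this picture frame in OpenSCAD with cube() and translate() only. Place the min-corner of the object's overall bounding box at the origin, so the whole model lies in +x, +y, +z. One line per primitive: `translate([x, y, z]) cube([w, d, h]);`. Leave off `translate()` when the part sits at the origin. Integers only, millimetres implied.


cube([54, 17, 571]);
translate([700, 0, 0]) cube([54, 17, 571]);
translate([54, 0, 0]) cube([646, 17, 54]);
translate([54, 0, 517]) cube([646, 17, 54]);


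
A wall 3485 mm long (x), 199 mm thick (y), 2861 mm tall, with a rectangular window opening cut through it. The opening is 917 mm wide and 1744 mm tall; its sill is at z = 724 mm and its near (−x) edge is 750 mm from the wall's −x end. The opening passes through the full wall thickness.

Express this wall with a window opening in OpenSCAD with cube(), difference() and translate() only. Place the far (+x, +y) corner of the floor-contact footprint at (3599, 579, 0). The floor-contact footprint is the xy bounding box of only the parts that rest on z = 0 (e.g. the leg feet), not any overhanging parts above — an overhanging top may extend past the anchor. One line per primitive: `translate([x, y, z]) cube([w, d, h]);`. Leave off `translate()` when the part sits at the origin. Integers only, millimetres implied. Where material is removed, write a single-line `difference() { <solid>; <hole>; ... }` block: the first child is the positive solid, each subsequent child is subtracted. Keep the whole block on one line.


difference() { translate([114, 380, 0]) cube([3485, 199, 2861]); translate([864, 380, 724]) cube([917, 199, 1744]); }


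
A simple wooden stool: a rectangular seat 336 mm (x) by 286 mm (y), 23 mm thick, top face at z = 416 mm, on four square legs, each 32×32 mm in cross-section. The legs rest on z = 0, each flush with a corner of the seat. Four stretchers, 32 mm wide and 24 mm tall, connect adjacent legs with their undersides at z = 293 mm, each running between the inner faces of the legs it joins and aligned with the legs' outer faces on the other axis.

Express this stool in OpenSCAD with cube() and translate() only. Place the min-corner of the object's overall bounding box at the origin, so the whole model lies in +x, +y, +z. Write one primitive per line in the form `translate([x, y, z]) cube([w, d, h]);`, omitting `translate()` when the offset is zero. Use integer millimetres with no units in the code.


translate([0, 0, 393]) cube([336, 286, 23]);
cube([32, 32, 393]);
translate([304, 0, 0]) cube([32, 32, 393]);
translate([0, 254, 0]) cube([32, 32, 393]);
translate([304, 254, 0]) cube([32, 32, 393]);
translate([32, 0, 293]) cube([272, 32, 24]);
translate([32, 254, 293]) cube([272, 32, 24]);
translate([0, 32, 293]) cube([32, 222, 24]);
translate([304, 32, 293]) cube([32, 222, 24]);
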